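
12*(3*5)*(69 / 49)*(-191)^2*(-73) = -675017621.63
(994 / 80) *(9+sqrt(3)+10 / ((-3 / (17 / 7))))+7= 2189 / 120+497 *sqrt(3) / 40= 39.76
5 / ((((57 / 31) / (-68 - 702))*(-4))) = 59675 / 114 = 523.46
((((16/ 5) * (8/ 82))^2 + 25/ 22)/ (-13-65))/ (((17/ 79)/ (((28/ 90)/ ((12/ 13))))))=-630827561/ 25462107000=-0.02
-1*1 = -1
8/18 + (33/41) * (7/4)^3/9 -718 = -717.08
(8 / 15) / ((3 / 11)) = 1.96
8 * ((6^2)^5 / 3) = 161243136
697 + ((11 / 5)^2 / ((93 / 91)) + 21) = 1680361 / 2325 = 722.74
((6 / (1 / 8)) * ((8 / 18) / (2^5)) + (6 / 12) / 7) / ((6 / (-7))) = -31 / 36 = -0.86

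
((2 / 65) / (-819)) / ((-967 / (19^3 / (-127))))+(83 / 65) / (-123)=-2783291569 / 268047221715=-0.01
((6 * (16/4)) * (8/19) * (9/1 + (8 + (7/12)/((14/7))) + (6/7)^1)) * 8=195136/133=1467.19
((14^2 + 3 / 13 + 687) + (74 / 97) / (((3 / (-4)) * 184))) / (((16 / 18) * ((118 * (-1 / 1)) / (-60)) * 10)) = 691636905 / 13689416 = 50.52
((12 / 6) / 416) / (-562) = -1 / 116896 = -0.00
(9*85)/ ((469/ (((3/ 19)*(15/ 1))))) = 34425/ 8911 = 3.86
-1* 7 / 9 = -7 / 9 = -0.78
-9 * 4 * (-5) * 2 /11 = 360 /11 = 32.73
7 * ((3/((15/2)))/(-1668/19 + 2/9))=-1197/37435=-0.03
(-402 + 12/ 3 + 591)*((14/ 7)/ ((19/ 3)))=60.95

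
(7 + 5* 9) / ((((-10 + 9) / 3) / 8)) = -1248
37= 37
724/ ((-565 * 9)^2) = 724/ 25857225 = 0.00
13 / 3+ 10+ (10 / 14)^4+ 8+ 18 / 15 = 856928 / 36015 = 23.79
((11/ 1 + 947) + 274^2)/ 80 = 38017/ 40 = 950.42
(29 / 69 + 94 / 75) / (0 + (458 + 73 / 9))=8661 / 2412125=0.00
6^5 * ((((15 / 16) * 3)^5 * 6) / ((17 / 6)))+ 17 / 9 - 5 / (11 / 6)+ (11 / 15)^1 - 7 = 2897820.11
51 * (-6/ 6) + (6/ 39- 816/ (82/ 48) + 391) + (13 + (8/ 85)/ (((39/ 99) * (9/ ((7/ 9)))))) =-152273239/ 1223235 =-124.48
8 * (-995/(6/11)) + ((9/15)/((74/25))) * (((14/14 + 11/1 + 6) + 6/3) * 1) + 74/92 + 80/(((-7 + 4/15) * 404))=-759861301153/52086306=-14588.50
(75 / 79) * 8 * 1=600 / 79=7.59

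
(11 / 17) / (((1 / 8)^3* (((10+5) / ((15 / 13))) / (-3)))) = -16896 / 221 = -76.45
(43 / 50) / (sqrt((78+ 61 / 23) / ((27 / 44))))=0.08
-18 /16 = -9 /8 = -1.12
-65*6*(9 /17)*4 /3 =-4680 /17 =-275.29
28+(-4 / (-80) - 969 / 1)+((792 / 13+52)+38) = -205407 / 260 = -790.03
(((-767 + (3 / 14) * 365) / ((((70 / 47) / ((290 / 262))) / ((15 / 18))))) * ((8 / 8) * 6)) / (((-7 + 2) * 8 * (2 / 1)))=13143409 / 410816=31.99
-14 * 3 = -42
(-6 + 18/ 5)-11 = -67/ 5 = -13.40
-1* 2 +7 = 5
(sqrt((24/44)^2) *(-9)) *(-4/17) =216/187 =1.16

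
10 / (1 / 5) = 50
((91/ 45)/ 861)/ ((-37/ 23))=-299/ 204795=-0.00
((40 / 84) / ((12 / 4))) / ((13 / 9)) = 10 / 91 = 0.11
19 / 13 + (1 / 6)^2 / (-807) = 1.46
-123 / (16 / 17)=-2091 / 16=-130.69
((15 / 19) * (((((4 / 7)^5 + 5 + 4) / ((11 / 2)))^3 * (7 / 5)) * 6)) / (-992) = -31785643151135127 / 1063398163935258382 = -0.03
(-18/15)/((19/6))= -0.38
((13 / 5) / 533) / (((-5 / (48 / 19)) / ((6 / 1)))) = -288 / 19475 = -0.01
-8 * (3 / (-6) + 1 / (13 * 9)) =460 / 117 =3.93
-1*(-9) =9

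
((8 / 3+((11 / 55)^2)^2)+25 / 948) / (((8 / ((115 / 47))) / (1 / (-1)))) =-12240393 / 14852000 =-0.82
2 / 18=1 / 9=0.11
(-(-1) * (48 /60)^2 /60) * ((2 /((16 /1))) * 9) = 3 /250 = 0.01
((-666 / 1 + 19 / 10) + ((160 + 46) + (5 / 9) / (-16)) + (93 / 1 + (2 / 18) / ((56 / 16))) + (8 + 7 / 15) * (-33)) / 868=-216553 / 291648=-0.74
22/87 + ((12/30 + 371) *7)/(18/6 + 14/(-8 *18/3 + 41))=1131023/435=2600.05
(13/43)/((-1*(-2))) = 13/86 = 0.15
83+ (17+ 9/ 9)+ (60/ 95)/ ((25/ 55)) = 9727/ 95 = 102.39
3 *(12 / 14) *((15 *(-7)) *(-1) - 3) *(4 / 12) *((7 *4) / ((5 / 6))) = 2937.60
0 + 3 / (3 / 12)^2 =48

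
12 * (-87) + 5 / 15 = -3131 / 3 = -1043.67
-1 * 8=-8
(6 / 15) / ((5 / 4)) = 0.32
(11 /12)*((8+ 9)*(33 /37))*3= 6171 /148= 41.70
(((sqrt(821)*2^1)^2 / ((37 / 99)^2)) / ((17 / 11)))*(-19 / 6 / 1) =-1121162526 / 23273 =-48174.39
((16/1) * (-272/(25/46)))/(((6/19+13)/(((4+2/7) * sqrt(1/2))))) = -496128 * sqrt(2)/385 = -1822.42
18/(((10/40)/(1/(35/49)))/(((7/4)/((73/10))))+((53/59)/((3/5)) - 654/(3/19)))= -312228/71808241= -0.00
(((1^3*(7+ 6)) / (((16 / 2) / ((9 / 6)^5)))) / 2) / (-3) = -1053 / 512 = -2.06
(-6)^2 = 36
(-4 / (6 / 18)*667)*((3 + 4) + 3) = -80040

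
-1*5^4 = -625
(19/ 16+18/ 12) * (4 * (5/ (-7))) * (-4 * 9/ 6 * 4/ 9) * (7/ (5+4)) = 430/ 27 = 15.93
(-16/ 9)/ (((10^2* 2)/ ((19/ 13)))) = -38/ 2925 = -0.01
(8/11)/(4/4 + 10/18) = 36/77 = 0.47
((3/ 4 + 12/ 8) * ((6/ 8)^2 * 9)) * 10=3645/ 32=113.91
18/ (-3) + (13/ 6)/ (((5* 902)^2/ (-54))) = -6.00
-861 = -861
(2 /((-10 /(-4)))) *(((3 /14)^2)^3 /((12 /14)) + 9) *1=19361907 /2689120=7.20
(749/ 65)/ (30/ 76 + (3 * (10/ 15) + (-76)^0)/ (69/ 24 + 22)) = 5663938/ 253305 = 22.36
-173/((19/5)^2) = -4325/361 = -11.98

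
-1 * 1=-1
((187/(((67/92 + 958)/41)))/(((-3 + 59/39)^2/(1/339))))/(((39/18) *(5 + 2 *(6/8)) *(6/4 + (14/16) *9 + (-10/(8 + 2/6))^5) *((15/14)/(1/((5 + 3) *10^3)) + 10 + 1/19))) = 2345335300000/183011801099677103669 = 0.00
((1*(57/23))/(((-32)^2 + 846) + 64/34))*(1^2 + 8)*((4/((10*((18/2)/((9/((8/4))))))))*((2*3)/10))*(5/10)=26163/36595300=0.00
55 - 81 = -26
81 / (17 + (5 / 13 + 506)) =13 / 84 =0.15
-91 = -91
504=504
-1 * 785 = -785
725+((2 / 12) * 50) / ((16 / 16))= 2200 / 3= 733.33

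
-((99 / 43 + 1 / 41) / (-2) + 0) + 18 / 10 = 26122 / 8815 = 2.96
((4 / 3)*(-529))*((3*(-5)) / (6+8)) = 5290 / 7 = 755.71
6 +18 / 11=84 / 11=7.64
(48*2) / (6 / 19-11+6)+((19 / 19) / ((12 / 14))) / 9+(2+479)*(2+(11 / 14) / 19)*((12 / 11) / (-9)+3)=519250847 / 185031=2806.29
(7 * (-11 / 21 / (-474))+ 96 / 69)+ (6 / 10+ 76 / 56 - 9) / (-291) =79016179 / 55518435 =1.42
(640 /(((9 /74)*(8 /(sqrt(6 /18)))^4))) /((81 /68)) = 3145 /26244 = 0.12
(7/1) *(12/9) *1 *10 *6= 560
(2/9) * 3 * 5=10/3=3.33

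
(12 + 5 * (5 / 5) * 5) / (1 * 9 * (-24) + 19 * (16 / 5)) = -0.24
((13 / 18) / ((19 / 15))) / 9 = 65 / 1026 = 0.06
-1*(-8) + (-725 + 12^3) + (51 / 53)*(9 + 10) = 54552 / 53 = 1029.28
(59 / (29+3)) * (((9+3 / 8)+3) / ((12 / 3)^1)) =5841 / 1024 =5.70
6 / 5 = 1.20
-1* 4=-4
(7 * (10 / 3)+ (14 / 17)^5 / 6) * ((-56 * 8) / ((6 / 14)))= -104176772224 / 4259571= -24457.10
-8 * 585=-4680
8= 8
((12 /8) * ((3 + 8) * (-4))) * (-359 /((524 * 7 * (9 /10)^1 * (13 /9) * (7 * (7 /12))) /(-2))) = -1421640 /584129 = -2.43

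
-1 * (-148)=148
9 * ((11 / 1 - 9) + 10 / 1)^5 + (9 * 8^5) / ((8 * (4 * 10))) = 11202048 / 5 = 2240409.60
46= 46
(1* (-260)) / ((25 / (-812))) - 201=41219 / 5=8243.80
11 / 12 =0.92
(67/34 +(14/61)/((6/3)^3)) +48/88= 116111/45628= 2.54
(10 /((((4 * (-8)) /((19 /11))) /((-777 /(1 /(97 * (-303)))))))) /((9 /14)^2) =-11811704065 /396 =-29827535.52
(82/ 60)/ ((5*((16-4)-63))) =-41/ 7650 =-0.01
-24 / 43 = -0.56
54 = 54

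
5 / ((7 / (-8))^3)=-2560 / 343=-7.46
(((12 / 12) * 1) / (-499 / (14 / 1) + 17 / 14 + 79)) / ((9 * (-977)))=-7 / 2743416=-0.00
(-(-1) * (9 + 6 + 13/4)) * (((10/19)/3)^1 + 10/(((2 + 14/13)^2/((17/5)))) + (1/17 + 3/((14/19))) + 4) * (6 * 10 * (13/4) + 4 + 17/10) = 3152797508883/72352000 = 43575.82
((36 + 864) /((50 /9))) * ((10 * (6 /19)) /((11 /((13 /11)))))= 126360 /2299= 54.96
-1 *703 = -703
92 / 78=46 / 39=1.18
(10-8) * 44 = 88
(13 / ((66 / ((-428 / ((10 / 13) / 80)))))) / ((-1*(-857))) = -289328 / 28281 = -10.23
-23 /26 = -0.88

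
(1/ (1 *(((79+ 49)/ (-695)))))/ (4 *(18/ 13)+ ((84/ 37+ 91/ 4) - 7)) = -0.23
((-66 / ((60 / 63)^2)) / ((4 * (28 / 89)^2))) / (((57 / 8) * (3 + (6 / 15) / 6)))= -2352537 / 279680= -8.41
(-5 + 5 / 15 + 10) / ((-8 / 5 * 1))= -10 / 3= -3.33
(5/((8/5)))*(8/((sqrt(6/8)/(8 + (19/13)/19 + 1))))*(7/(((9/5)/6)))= 413000*sqrt(3)/117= 6113.99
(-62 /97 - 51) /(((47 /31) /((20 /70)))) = -310558 /31913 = -9.73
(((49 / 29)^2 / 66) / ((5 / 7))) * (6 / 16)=16807 / 740080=0.02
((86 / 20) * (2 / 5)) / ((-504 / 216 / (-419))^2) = 67942107 / 1225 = 55462.94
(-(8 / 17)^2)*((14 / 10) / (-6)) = 224 / 4335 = 0.05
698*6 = 4188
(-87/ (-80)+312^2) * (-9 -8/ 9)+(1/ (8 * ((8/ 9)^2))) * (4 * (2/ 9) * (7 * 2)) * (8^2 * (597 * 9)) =-68552821/ 240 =-285636.75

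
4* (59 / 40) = 59 / 10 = 5.90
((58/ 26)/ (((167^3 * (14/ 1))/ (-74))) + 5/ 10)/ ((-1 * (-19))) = 423826987/ 16105507054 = 0.03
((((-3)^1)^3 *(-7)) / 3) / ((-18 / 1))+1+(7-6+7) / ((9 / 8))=83 / 18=4.61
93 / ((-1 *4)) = -93 / 4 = -23.25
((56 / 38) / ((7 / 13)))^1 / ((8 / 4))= 26 / 19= 1.37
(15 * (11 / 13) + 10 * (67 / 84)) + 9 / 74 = 210001 / 10101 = 20.79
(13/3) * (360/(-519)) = -520/173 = -3.01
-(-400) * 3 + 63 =1263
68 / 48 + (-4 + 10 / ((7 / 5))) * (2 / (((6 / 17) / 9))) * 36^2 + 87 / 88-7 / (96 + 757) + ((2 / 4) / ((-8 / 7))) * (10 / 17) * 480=5563478536201 / 26797848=207609.15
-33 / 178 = -0.19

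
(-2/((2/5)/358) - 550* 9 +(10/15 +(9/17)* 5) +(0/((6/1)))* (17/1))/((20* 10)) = -343571/10200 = -33.68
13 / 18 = 0.72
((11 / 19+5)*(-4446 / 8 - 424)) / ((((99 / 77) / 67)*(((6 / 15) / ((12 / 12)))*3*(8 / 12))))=-487072915 / 1368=-356047.45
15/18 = 5/6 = 0.83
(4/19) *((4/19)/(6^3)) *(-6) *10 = -40/3249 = -0.01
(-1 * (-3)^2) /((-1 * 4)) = 9 /4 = 2.25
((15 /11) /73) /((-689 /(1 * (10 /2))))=-75 /553267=-0.00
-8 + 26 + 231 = 249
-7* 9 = -63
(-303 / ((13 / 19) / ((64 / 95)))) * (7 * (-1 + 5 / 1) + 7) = -135744 / 13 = -10441.85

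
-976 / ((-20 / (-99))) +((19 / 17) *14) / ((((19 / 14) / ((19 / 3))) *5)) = -1228232 / 255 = -4816.60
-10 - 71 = -81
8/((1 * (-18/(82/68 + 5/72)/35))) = -19.84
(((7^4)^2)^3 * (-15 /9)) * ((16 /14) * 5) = -5473749468016183268600 /3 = -1824583156005394422866.67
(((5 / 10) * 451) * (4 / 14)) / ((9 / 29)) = 13079 / 63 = 207.60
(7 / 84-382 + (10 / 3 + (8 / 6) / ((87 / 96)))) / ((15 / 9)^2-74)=393705 / 74356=5.29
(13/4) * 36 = 117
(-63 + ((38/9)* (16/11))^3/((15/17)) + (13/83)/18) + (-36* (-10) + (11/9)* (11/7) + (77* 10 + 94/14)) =22631444410213/16912311570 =1338.16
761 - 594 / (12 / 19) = -359 / 2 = -179.50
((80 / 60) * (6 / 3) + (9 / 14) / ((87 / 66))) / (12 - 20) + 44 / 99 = 733 / 14616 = 0.05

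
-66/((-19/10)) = 660/19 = 34.74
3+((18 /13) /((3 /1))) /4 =81 /26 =3.12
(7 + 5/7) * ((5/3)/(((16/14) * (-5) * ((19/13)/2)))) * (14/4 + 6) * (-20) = 585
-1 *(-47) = 47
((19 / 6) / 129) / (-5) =-19 / 3870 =-0.00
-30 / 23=-1.30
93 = 93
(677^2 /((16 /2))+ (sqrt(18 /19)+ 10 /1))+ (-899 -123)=3 * sqrt(38) /19+ 450233 /8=56280.10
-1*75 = -75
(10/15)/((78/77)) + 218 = 218.66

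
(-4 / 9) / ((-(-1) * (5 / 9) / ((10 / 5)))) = -8 / 5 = -1.60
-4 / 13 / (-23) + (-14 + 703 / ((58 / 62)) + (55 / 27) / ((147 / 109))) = 25433058946 / 34415199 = 739.01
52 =52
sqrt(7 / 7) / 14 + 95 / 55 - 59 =-8809 / 154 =-57.20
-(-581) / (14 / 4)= 166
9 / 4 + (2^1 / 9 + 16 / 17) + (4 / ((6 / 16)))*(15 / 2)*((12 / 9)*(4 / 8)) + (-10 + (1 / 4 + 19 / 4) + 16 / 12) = 32485 / 612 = 53.08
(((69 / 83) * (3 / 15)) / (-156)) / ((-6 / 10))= 23 / 12948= 0.00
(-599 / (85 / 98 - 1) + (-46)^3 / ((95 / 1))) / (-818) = -2155661 / 505115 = -4.27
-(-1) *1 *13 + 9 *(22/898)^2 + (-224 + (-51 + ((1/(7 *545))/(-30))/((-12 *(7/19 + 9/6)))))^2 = 36247957572876632673942961/479229422868266490000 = 75638.01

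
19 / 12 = 1.58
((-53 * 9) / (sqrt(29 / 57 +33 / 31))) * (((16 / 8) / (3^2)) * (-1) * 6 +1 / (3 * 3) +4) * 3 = -795 * sqrt(1228065) / 278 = -3169.08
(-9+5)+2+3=1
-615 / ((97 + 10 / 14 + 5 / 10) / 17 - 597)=146370 / 140711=1.04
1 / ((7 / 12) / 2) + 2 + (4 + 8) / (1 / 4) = 374 / 7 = 53.43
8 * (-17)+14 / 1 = -122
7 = 7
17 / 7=2.43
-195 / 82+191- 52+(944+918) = 1998.62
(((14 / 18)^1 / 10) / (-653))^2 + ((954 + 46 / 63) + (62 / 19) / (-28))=438521254253767 / 459370415700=954.61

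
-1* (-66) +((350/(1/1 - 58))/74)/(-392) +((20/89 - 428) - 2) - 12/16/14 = -1912147991/5255628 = -363.83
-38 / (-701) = 0.05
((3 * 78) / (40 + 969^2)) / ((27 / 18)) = 156 / 939001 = 0.00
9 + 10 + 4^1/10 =97/5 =19.40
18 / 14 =9 / 7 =1.29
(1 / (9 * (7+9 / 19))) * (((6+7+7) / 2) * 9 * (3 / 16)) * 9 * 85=218025 / 1136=191.92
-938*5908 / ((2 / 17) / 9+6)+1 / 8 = -847880597 / 920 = -921609.34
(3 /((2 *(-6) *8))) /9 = -1 /288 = -0.00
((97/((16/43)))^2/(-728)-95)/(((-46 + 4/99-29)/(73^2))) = 18518903283771/1383036928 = 13390.03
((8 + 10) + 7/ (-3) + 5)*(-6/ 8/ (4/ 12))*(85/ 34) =-465/ 4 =-116.25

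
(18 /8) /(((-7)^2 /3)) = 27 /196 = 0.14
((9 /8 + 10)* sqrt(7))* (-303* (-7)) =62429.48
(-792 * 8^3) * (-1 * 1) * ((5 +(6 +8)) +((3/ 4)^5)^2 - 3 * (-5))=13809971.36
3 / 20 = 0.15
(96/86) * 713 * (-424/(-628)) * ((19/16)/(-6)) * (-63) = 45233433/6751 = 6700.26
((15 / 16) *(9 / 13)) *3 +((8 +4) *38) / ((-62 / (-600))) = 28466955 / 6448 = 4414.85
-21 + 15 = -6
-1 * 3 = -3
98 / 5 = 19.60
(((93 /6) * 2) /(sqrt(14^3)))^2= 961 /2744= 0.35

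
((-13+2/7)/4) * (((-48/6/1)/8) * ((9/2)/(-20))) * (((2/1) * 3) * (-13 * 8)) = 31239/70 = 446.27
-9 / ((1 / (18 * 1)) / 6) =-972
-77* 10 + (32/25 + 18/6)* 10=-3636/5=-727.20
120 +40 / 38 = 121.05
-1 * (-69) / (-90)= -0.77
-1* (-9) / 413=9 / 413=0.02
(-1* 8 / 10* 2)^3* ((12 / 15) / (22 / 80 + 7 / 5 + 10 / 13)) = -212992 / 158875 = -1.34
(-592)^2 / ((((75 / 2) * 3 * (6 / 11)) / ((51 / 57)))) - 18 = 65305918 / 12825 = 5092.08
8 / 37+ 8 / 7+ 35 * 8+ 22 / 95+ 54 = 8257208 / 24605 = 335.59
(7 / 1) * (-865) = -6055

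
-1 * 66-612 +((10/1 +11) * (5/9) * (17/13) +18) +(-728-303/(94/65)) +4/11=-63791749/40326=-1581.90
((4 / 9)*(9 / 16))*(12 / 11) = 3 / 11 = 0.27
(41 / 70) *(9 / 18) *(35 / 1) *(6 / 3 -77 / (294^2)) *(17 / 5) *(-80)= -17205445 / 3087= -5573.52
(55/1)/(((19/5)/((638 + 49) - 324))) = 99825/19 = 5253.95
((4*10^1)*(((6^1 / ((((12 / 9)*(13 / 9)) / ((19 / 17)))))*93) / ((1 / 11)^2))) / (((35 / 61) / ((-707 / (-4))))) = 106698459087 / 221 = 482798457.41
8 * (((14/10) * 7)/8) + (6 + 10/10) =84/5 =16.80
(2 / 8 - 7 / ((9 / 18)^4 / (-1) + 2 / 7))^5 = -291407050746196551 / 10000000000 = -29140705.07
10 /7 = 1.43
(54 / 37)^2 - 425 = -578909 / 1369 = -422.87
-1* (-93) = 93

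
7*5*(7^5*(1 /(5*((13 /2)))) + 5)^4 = 9287401214003008887 /3570125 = 2601421858899.34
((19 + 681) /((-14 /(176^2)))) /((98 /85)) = -65824000 /49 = -1343346.94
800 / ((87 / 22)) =17600 / 87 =202.30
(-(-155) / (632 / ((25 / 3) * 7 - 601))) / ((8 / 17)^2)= -18231565 / 30336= -600.99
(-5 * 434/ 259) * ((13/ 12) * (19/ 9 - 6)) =70525/ 1998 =35.30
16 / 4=4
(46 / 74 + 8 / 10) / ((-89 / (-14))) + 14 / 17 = 293104 / 279905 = 1.05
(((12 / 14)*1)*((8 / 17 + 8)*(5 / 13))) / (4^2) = 270 / 1547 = 0.17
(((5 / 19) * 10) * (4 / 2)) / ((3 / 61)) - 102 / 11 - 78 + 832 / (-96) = 6946 / 627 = 11.08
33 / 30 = 11 / 10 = 1.10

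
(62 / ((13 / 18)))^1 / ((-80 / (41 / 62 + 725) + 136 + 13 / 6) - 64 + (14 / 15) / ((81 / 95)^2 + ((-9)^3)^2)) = 80273361065850072 / 69248973994087225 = 1.16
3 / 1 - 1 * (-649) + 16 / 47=30660 / 47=652.34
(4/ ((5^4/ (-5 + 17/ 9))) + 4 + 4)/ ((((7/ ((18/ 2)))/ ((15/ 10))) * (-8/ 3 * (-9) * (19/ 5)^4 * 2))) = 5611/ 3648988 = 0.00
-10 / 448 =-5 / 224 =-0.02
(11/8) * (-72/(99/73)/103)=-73/103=-0.71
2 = 2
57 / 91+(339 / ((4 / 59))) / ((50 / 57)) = 5700.91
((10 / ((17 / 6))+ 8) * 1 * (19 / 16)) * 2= 931 / 34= 27.38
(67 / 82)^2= 4489 / 6724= 0.67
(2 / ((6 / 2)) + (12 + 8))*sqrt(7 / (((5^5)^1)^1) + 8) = 62*sqrt(125035) / 375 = 58.46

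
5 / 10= 1 / 2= 0.50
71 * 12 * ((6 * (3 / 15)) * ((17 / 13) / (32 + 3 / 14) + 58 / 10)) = 5971.42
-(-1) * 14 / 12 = 7 / 6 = 1.17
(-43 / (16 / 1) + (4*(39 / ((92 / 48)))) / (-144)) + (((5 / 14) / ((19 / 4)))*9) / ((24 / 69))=-63981 / 48944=-1.31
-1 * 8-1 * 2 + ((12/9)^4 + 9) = 175/81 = 2.16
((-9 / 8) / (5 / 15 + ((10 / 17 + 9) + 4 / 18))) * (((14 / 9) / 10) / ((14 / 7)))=-1071 / 124160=-0.01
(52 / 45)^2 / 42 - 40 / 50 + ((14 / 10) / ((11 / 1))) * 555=69.87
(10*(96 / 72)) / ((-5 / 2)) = -16 / 3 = -5.33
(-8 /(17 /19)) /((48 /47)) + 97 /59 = -42793 /6018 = -7.11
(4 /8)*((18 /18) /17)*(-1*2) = -1 /17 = -0.06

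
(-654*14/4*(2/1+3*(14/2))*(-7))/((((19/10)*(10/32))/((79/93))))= 310547104/589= 527244.66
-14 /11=-1.27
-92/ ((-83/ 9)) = 828/ 83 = 9.98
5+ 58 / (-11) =-0.27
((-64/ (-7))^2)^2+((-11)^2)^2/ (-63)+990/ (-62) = 4514469056/ 669879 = 6739.23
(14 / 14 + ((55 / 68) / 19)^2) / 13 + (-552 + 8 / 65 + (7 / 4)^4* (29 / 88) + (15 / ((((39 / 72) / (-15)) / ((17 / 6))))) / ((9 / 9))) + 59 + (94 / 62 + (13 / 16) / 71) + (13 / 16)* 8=-557704237012294499 / 336249061857280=-1658.60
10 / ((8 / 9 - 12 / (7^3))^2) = 47647845 / 3474248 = 13.71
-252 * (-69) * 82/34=712908/17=41935.76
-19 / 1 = -19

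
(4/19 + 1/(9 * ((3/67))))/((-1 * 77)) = -1381/39501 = -0.03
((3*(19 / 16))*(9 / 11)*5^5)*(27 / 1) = 43284375 / 176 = 245933.95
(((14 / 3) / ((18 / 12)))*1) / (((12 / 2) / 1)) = 14 / 27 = 0.52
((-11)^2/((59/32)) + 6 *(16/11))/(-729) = -48256/473121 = -0.10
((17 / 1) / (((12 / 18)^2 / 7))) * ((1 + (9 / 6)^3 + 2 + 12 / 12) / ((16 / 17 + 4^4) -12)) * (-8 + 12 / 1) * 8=358071 / 1388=257.98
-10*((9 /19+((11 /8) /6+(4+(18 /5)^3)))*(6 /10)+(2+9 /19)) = -6324909 /19000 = -332.89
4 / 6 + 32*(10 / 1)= 962 / 3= 320.67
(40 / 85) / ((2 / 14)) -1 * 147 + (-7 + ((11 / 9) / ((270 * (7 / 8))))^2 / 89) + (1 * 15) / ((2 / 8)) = -9927114128038 / 109442892825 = -90.71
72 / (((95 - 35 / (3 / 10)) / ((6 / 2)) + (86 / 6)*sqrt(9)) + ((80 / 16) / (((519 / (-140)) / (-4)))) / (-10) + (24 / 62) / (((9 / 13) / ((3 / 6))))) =868806 / 428585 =2.03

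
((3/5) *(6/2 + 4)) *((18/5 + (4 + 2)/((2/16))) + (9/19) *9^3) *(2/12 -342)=-541359399/950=-569852.00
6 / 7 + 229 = 1609 / 7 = 229.86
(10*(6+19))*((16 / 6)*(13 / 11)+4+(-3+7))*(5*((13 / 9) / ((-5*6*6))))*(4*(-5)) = 5980000 / 2673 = 2237.19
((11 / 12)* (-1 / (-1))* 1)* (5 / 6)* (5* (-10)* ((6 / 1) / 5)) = -275 / 6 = -45.83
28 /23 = 1.22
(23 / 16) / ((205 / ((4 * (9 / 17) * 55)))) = 2277 / 2788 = 0.82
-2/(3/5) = -10/3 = -3.33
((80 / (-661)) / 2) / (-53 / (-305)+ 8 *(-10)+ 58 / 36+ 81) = -219600 / 10106029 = -0.02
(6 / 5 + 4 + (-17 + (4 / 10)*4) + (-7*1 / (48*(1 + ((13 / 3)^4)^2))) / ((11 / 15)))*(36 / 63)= -7322058991407 / 1256235414280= -5.83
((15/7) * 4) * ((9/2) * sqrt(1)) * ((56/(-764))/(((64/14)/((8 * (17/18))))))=-4.67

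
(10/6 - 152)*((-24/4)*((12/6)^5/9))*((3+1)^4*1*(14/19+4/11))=903515.32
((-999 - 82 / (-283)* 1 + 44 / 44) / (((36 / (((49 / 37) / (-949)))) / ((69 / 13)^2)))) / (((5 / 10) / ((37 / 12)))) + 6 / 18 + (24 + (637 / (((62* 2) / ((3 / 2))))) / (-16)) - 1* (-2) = 5865916991143 / 180098881664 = 32.57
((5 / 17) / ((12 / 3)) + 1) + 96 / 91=13171 / 6188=2.13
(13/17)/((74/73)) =0.75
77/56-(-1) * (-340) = -2709/8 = -338.62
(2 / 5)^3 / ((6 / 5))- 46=-45.95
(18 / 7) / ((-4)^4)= 9 / 896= 0.01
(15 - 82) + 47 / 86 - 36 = -102.45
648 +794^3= 500566832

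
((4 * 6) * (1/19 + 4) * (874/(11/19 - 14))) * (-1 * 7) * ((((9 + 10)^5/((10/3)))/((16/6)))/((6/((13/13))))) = 1749683360271/850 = 2058451012.08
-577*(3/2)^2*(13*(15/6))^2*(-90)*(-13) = -12835148625/8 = -1604393578.12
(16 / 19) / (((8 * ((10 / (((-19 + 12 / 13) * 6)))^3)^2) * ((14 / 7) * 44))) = 7858047974841 / 4035212324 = 1947.37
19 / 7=2.71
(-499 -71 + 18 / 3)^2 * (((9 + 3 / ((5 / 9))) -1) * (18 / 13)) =383623776 / 65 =5901904.25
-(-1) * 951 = 951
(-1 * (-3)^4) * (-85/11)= 6885/11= 625.91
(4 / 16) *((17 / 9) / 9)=17 / 324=0.05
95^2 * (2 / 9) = 18050 / 9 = 2005.56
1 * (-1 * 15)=-15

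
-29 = -29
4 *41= 164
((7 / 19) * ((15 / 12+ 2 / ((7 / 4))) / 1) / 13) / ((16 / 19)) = 0.08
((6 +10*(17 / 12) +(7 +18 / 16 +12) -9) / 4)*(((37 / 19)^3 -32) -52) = -394652753 / 658464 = -599.35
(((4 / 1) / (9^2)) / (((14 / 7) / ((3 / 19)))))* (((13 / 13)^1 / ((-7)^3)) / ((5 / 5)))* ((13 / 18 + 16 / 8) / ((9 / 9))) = -1 / 32319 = -0.00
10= 10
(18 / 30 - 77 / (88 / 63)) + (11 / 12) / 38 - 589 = -733591 / 1140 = -643.50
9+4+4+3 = 20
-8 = -8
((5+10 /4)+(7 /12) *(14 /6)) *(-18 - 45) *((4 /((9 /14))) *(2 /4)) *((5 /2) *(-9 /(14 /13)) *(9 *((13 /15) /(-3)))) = -377377 /4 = -94344.25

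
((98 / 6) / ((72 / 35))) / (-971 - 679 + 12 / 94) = -80605 / 16749504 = -0.00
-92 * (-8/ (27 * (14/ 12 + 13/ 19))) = 14.73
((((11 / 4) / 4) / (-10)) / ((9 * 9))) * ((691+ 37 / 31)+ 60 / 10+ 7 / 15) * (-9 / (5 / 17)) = 60751999 / 3348000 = 18.15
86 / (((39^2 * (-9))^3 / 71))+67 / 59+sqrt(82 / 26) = 171866001158269 / 151344687904371+sqrt(533) / 13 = 2.91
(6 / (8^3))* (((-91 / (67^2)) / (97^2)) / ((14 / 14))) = -273 / 10812672256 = -0.00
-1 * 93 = -93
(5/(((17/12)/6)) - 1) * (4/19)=1372/323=4.25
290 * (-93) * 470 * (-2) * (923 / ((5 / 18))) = 84238961040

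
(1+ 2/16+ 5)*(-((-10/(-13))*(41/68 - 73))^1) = 1206135/3536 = 341.10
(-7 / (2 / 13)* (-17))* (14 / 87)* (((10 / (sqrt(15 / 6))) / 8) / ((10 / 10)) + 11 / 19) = 119119 / 1653 + 10829* sqrt(10) / 348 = 170.47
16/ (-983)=-16/ 983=-0.02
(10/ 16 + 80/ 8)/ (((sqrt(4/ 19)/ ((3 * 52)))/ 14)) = 23205 * sqrt(19)/ 2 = 50574.12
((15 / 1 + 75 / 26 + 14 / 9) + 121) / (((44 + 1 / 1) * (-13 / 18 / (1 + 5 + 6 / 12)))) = -32863 / 1170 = -28.09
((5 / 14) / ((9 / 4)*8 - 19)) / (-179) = 5 / 2506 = 0.00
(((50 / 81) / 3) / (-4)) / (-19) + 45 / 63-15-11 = -1634243 / 64638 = -25.28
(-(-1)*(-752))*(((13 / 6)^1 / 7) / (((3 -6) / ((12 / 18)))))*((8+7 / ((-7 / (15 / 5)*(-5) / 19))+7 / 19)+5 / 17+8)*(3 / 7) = 147686032 / 237405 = 622.08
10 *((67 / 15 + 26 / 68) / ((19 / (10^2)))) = 247300 / 969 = 255.21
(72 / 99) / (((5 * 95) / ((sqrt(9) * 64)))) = 1536 / 5225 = 0.29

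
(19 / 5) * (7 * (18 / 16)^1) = 1197 / 40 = 29.92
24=24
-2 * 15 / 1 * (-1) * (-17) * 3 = -1530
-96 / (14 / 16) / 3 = -256 / 7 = -36.57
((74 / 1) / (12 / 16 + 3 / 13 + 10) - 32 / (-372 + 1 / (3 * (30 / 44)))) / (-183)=-32576552 / 873456987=-0.04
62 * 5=310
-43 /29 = -1.48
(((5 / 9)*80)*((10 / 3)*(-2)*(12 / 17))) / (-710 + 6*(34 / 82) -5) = 1312000 / 4469589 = 0.29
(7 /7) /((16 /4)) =1 /4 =0.25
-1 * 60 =-60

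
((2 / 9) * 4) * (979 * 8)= 6961.78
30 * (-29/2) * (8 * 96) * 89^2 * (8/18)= -1176110080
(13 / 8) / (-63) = -13 / 504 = -0.03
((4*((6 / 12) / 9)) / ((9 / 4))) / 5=8 / 405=0.02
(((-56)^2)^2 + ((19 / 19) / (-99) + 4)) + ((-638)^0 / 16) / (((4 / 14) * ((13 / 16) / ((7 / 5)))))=126570019721 / 12870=9834500.37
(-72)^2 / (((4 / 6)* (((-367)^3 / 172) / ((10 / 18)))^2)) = 71001600 / 2443410216924769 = 0.00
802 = 802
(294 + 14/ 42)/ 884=883/ 2652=0.33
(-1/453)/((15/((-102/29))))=34/65685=0.00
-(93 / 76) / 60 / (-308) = 31 / 468160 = 0.00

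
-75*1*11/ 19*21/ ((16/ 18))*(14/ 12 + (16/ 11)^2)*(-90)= 506685375/ 1672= 303041.49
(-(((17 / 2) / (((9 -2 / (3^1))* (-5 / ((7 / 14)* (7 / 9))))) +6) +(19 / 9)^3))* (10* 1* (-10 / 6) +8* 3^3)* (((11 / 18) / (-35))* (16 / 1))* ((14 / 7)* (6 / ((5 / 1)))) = 294040967792 / 143521875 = 2048.75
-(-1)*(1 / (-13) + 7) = 90 / 13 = 6.92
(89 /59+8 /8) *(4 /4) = 148 /59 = 2.51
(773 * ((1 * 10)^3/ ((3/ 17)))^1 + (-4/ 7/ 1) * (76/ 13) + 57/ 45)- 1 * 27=1993038438/ 455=4380304.26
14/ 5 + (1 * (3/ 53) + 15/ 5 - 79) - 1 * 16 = -23623/ 265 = -89.14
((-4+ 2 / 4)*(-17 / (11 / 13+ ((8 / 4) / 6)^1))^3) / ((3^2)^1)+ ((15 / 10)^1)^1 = 226963089 / 194672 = 1165.87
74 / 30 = 37 / 15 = 2.47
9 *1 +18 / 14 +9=135 / 7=19.29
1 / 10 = 0.10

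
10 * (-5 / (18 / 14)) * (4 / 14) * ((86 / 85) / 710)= -172 / 10863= -0.02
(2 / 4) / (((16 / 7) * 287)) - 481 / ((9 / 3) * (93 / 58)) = -36601897 / 366048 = -99.99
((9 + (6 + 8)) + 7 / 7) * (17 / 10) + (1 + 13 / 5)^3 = 10932 / 125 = 87.46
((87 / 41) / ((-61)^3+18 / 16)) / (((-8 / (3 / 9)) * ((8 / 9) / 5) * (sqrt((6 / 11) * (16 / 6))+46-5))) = 2871 / 53676200840-261 * sqrt(11) / 550181058610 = 0.00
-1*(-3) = 3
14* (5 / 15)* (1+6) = 98 / 3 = 32.67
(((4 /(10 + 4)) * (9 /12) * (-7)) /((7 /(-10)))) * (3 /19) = 45 /133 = 0.34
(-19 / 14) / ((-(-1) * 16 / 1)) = -19 / 224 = -0.08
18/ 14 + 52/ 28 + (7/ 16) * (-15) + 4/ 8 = -327/ 112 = -2.92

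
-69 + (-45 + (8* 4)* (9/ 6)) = -66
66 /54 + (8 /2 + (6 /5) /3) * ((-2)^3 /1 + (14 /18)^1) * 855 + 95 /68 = -16626437 /612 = -27167.38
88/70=44/35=1.26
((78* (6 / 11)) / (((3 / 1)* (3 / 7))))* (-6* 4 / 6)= -1456 / 11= -132.36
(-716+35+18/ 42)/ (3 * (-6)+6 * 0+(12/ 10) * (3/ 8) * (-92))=7940/ 693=11.46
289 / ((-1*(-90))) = 289 / 90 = 3.21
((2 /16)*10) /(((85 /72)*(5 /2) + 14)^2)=25920 /5958481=0.00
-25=-25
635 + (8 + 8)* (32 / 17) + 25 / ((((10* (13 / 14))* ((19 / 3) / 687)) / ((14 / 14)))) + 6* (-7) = 3842766 / 4199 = 915.16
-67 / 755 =-0.09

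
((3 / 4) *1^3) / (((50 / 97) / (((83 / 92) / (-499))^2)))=2004699 / 421508892800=0.00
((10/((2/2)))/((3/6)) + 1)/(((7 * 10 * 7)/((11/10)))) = 33/700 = 0.05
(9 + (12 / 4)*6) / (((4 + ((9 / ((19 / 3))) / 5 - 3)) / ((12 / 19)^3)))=116640 / 22021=5.30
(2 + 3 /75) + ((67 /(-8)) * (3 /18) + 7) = 9173 /1200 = 7.64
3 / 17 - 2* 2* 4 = -269 / 17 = -15.82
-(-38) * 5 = 190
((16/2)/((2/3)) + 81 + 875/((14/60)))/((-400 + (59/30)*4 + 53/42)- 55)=-8.62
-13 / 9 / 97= -13 / 873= -0.01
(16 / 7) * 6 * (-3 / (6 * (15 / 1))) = -16 / 35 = -0.46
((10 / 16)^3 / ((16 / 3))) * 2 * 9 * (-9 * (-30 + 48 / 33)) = 4768875 / 22528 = 211.69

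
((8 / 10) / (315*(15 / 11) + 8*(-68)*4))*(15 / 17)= -132 / 326587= -0.00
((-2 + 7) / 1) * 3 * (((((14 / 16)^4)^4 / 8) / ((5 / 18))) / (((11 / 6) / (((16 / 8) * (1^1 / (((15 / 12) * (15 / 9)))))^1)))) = 8075602128413043 / 19351404648857600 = 0.42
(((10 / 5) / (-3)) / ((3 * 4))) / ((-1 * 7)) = 1 / 126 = 0.01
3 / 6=1 / 2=0.50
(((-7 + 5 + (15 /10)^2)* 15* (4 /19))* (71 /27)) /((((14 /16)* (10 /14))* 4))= 142 /171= 0.83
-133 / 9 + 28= 119 / 9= 13.22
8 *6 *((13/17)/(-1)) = -624/17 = -36.71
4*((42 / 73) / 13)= 168 / 949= 0.18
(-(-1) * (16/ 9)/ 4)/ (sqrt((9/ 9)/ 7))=4 * sqrt(7)/ 9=1.18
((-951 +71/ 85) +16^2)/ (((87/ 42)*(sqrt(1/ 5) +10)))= -8260560/ 246007 +826056*sqrt(5)/ 1230035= -32.08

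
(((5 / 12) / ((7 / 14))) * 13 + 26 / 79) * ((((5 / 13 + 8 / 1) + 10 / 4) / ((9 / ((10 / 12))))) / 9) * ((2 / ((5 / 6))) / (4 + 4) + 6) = 806267 / 102384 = 7.87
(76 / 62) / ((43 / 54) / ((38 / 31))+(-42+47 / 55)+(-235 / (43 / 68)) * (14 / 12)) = -184413240 / 71318975813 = -0.00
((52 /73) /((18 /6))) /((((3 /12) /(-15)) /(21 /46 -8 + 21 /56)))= 102.13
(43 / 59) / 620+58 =2121683 / 36580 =58.00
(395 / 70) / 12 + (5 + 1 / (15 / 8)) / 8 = 122 / 105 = 1.16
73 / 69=1.06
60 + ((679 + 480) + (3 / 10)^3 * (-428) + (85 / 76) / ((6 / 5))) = 1208.38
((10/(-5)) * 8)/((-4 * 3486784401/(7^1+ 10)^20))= 16256925626590290089606404/3486784401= 4662440735345681.07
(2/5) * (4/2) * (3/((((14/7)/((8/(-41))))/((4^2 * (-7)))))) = 5376/205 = 26.22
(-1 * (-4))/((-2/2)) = -4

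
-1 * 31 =-31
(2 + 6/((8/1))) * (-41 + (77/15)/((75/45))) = -2607/25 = -104.28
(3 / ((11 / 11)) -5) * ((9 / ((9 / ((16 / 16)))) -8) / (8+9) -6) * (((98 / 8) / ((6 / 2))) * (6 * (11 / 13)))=58751 / 221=265.84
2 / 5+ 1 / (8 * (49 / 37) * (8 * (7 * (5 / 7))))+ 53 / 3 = 849967 / 47040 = 18.07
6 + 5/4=7.25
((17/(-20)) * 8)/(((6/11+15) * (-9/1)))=374/7695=0.05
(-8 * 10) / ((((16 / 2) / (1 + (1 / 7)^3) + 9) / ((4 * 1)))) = -1376 / 73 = -18.85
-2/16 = -1/8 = -0.12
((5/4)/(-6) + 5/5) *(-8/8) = -19/24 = -0.79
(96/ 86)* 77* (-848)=-3134208/ 43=-72888.56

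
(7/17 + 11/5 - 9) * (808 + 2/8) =-1755519/340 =-5163.29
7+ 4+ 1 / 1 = 12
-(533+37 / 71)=-37880 / 71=-533.52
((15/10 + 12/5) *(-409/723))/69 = -5317/166290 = -0.03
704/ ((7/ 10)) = 1005.71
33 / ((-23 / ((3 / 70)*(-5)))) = 99 / 322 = 0.31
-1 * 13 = -13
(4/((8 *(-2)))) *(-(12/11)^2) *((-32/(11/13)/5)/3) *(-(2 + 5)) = 5.25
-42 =-42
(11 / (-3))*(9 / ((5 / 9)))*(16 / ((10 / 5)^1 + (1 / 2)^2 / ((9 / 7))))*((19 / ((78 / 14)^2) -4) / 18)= 5441568 / 66755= 81.52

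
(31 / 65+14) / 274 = 941 / 17810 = 0.05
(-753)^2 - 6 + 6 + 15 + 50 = 567074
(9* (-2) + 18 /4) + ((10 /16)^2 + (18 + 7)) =761 /64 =11.89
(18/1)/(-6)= -3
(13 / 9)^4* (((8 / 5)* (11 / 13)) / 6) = 96668 / 98415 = 0.98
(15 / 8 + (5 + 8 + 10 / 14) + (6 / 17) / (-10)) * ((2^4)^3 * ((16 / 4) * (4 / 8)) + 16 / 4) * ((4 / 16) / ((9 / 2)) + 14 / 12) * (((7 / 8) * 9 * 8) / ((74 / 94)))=2119725333 / 170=12468972.55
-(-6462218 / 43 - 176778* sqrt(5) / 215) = 176778* sqrt(5) / 215+ 6462218 / 43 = 152122.69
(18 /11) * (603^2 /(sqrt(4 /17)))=3272481 * sqrt(17) /11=1226616.80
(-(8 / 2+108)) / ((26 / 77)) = -4312 / 13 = -331.69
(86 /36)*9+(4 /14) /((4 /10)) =311 /14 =22.21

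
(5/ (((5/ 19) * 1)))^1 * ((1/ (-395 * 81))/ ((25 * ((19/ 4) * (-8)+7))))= 19/ 24796125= 0.00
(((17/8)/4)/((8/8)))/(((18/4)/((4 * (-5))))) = -85/36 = -2.36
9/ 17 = 0.53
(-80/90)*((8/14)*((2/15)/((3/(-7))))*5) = 64/81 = 0.79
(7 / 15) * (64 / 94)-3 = -1891 / 705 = -2.68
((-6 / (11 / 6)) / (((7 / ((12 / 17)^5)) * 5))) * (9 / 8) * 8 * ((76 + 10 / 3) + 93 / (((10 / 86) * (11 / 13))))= -4543052230656 / 30065471975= -151.11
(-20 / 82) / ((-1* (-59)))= -10 / 2419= -0.00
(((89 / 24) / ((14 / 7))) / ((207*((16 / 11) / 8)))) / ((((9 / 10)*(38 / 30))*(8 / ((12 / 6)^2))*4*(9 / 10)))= 122375 / 20388672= 0.01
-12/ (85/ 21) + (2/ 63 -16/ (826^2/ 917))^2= -12119210280008/ 4087973493765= -2.96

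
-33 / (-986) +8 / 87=371 / 2958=0.13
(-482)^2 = 232324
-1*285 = -285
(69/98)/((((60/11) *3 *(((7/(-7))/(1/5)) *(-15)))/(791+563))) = 0.78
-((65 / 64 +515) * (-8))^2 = -1090650625 / 64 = -17041416.02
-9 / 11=-0.82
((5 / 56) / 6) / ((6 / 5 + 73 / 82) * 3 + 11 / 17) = 17425 / 8100456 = 0.00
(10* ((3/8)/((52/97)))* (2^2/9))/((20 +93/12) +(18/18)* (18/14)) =3395/31707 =0.11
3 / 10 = 0.30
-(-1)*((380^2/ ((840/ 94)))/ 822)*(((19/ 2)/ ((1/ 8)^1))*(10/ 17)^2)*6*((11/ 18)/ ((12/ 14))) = 7092206000/ 3207033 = 2211.45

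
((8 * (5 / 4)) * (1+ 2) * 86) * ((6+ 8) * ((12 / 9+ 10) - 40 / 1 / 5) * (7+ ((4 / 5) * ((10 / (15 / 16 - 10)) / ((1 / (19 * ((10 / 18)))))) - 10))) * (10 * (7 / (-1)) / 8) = 3387002500 / 261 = 12977021.07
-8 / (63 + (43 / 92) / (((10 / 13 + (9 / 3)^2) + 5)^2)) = -27131904 / 213671011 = -0.13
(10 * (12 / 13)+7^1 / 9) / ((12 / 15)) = 5855 / 468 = 12.51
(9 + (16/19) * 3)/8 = 219/152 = 1.44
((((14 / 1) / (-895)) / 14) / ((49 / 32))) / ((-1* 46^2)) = 8 / 23199295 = 0.00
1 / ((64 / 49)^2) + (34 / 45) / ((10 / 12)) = 458603 / 307200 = 1.49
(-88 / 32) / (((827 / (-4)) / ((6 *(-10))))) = -660 / 827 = -0.80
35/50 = 7/10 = 0.70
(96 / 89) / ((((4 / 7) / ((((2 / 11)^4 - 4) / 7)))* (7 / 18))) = -3613248 / 1303049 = -2.77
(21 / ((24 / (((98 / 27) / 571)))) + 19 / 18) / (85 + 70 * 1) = 65437 / 9558540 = 0.01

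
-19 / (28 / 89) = -1691 / 28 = -60.39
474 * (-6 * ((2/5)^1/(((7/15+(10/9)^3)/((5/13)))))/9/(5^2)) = -460728/435565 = -1.06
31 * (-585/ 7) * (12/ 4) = -54405/ 7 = -7772.14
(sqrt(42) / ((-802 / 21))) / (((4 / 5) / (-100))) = 2625 *sqrt(42) / 802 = 21.21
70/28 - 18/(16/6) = -17/4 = -4.25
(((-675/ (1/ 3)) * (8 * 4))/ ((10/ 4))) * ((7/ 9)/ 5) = -4032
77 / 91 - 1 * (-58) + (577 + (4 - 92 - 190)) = 4652 / 13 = 357.85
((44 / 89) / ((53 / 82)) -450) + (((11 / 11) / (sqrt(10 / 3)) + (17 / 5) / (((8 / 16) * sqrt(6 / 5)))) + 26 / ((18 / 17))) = -18028921 / 42453 + 37 * sqrt(30) / 30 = -417.92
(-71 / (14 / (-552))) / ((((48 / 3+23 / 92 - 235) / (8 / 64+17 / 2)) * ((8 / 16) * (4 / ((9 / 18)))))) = -338031 / 12250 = -27.59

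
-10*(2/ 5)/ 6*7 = -14/ 3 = -4.67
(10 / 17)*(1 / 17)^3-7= -584637 / 83521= -7.00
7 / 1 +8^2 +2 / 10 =356 / 5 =71.20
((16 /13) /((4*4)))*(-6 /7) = -6 /91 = -0.07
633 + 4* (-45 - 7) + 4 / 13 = 5529 / 13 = 425.31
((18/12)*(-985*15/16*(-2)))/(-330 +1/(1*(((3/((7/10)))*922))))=-306507375/36511172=-8.39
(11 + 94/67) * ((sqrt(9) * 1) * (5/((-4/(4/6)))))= -4155/134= -31.01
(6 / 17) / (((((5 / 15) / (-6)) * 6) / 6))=-108 / 17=-6.35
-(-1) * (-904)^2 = 817216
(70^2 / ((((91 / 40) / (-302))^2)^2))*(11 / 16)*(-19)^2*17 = 8984554820276992000000 / 1399489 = 6419882414421972.59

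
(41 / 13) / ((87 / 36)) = 492 / 377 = 1.31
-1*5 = -5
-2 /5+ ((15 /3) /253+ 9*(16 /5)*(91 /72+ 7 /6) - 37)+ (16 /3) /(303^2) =11365239968 /348415155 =32.62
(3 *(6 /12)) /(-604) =-3 /1208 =-0.00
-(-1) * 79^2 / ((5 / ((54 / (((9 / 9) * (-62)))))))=-168507 / 155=-1087.14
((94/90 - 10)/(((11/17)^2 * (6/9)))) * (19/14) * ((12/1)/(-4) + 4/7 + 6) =-11064365/71148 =-155.51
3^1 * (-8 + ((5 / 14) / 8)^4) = -3776444589 / 157351936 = -24.00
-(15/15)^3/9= -1/9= -0.11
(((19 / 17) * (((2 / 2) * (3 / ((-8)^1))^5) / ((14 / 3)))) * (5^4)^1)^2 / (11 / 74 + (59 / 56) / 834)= 231254433689765625 / 28135700738080768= 8.22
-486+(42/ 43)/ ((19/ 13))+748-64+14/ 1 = 173750/ 817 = 212.67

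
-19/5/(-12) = 19/60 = 0.32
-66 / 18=-11 / 3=-3.67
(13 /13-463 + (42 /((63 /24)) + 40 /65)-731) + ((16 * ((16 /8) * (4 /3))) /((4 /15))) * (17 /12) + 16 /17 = -629039 /663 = -948.78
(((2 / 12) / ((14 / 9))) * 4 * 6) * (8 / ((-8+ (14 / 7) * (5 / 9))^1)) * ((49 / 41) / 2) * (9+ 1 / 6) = -20790 / 1271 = -16.36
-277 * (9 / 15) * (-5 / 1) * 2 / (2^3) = 831 / 4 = 207.75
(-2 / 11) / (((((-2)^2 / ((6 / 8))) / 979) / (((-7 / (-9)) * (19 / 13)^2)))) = -224903 / 4056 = -55.45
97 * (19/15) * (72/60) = 3686/25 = 147.44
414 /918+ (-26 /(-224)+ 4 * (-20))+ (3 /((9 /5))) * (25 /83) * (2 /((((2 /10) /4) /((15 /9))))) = -65376529 /1422288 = -45.97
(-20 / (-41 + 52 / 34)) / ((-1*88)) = -85 / 14762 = -0.01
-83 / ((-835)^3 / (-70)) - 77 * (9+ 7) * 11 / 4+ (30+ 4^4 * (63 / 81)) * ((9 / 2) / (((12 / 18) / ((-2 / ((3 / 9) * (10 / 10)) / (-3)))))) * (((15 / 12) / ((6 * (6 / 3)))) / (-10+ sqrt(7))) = -3431.81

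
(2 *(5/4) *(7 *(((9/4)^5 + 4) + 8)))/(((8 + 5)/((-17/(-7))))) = 6063645/26624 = 227.75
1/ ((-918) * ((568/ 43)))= -43/ 521424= -0.00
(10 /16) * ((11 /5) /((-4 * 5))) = -11 /160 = -0.07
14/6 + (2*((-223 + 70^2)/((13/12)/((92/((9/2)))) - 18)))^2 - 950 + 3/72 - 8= 41982409648027/155091272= 270694.86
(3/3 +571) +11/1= 583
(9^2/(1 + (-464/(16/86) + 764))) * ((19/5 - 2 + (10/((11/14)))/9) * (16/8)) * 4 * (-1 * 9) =1030968/95095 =10.84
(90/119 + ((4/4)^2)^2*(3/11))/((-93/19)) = -8531/40579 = -0.21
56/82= 28/41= 0.68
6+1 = 7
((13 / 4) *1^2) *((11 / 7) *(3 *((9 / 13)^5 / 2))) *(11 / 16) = 21434787 / 25590656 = 0.84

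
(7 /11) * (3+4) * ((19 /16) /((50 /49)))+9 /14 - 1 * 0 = 358933 /61600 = 5.83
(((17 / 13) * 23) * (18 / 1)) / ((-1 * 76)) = -3519 / 494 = -7.12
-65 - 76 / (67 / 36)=-7091 / 67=-105.84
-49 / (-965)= 0.05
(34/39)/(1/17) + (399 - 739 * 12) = -329713/39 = -8454.18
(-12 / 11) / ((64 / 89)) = -1.52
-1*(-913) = 913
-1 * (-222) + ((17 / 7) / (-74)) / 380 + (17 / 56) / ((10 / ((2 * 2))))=8744473 / 39368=222.12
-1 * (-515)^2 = -265225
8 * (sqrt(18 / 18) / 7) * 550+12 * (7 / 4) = 4547 / 7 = 649.57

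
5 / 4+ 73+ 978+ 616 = 6673 / 4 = 1668.25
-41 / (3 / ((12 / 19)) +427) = -164 / 1727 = -0.09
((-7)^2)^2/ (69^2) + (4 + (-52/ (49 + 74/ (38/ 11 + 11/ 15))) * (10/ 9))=11563325/ 3178761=3.64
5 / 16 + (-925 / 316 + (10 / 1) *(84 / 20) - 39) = 487 / 1264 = 0.39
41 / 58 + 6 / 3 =2.71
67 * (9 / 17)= 603 / 17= 35.47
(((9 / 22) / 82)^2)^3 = 531441 / 34468247221412663296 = 0.00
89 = 89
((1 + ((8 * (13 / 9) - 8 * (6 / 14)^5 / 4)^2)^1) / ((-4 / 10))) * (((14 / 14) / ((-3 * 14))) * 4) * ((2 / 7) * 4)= 122514441843400 / 3363432789843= 36.43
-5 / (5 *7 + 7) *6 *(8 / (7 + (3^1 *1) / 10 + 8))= -400 / 1071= -0.37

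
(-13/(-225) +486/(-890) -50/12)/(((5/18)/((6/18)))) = -186431/33375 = -5.59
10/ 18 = 5/ 9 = 0.56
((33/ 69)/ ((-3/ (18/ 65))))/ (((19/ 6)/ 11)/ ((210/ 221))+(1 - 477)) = 182952/ 1971355139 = 0.00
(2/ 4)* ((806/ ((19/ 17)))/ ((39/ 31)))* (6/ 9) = 32674/ 171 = 191.08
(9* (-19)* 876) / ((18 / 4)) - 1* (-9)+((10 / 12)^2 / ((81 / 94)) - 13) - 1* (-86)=-48413173 / 1458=-33205.19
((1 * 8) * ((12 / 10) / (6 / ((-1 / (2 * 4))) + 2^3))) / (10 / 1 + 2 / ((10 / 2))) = -3 / 130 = -0.02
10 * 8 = 80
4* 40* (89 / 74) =7120 / 37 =192.43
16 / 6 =8 / 3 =2.67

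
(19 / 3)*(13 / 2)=247 / 6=41.17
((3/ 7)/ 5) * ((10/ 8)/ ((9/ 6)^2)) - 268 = -5627/ 21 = -267.95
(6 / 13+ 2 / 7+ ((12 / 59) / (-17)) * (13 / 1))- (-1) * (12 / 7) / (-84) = 365017 / 638911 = 0.57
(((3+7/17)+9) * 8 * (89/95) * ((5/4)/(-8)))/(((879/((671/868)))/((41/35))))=-516629069/34501593840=-0.01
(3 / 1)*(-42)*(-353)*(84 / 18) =207564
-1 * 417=-417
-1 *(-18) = 18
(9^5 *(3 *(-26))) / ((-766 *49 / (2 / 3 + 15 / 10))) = 9979281 / 37534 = 265.87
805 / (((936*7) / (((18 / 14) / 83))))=0.00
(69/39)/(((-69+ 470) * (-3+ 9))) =23/31278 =0.00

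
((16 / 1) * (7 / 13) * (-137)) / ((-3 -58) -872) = 15344 / 12129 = 1.27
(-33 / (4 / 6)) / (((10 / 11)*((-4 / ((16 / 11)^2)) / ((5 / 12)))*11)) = 12 / 11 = 1.09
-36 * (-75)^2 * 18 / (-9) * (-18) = -7290000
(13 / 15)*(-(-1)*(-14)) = -182 / 15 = -12.13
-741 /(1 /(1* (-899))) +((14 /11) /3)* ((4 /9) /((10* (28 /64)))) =989246179 /1485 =666159.04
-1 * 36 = -36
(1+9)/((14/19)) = 95/7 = 13.57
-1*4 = -4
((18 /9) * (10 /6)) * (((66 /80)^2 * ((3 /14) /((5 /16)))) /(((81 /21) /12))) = 121 /25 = 4.84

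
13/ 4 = 3.25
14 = 14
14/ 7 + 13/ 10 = 33/ 10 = 3.30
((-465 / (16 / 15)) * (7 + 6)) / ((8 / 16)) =-90675 / 8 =-11334.38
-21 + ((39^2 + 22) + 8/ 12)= 4568/ 3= 1522.67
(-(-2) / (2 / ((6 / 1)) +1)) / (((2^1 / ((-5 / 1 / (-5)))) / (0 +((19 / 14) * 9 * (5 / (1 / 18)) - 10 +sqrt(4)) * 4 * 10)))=229170 / 7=32738.57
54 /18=3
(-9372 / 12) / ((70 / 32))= -12496 / 35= -357.03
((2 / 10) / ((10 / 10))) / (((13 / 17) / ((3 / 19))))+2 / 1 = 2521 / 1235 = 2.04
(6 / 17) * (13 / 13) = 6 / 17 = 0.35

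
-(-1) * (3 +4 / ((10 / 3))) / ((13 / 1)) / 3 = 7 / 65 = 0.11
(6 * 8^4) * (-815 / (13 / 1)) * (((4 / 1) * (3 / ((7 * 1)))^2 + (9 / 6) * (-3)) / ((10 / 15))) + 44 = 5543175548 / 637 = 8702002.43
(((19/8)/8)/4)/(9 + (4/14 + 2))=133/20224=0.01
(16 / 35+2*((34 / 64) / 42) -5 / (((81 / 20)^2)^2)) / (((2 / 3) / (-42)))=-22363578247 / 765275040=-29.22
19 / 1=19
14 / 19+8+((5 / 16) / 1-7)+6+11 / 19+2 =10.63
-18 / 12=-3 / 2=-1.50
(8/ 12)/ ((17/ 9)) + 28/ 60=209/ 255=0.82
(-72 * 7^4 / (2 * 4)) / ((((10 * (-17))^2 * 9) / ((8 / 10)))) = -2401 / 36125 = -0.07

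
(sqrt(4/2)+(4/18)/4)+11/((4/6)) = sqrt(2)+149/9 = 17.97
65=65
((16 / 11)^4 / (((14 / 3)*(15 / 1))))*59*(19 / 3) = 23.89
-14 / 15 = -0.93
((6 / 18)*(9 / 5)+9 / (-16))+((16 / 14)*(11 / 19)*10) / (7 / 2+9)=6031 / 10640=0.57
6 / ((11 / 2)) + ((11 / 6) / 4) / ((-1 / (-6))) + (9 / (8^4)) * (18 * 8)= 11707 / 2816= 4.16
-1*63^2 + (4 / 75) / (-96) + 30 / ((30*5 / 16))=-7138441 / 1800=-3965.80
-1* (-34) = 34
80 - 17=63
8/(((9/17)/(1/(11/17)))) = 2312/99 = 23.35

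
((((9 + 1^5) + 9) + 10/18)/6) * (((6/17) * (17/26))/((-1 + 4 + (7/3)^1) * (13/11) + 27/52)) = 3872/35121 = 0.11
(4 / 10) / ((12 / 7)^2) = 49 / 360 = 0.14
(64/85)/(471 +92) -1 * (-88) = 88.00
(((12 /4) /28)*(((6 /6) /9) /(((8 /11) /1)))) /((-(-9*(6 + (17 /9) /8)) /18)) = 33 /6286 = 0.01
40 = 40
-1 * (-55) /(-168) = -55 /168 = -0.33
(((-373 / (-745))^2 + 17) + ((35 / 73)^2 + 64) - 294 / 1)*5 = -628574787859 / 591545645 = -1062.60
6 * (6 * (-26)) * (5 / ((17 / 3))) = -14040 / 17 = -825.88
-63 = -63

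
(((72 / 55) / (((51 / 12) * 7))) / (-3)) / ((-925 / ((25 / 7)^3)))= 12000 / 16612519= 0.00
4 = 4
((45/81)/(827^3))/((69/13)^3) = 10985/1672269659541423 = 0.00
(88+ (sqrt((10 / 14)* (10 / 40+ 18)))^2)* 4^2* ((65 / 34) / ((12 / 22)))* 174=117318630 / 119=985870.84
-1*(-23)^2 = -529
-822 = -822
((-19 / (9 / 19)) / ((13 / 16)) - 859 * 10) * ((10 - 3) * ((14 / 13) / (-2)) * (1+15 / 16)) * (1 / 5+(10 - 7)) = 1535414314 / 7605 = 201895.37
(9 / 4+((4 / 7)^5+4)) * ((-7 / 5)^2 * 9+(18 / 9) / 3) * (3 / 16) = 21.66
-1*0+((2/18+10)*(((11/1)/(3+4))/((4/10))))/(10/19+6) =6.09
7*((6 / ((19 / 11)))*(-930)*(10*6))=-25779600 / 19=-1356821.05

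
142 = 142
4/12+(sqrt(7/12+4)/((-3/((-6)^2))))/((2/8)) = 1/3 - 8*sqrt(165) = -102.43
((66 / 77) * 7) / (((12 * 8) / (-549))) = -549 / 16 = -34.31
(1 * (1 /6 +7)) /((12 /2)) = 43 /36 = 1.19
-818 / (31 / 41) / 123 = -8.80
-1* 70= -70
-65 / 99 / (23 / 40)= -2600 / 2277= -1.14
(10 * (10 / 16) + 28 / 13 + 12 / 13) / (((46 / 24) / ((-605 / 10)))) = -176055 / 598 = -294.41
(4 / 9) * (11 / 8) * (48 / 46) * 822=12056 / 23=524.17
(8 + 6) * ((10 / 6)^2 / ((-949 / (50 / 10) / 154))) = -269500 / 8541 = -31.55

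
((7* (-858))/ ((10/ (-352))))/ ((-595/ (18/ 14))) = -1359072/ 2975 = -456.83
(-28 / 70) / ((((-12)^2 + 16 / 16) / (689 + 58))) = -2.06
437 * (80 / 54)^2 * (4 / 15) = 559360 / 2187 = 255.77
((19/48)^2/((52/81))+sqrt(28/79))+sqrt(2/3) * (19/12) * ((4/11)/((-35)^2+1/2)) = 0.84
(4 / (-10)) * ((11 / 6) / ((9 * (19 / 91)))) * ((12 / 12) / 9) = -1001 / 23085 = -0.04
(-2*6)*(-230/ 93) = 920/ 31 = 29.68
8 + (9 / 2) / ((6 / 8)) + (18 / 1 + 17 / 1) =49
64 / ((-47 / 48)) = -3072 / 47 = -65.36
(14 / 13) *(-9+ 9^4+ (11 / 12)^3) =79262309 / 11232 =7056.83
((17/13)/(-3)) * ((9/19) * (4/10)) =-0.08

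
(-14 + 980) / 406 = 69 / 29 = 2.38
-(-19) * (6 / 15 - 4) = -342 / 5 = -68.40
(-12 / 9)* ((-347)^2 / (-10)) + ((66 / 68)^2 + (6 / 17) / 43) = 11971289669 / 745620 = 16055.48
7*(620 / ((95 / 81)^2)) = 5694948 / 1805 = 3155.10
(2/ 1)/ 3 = 2/ 3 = 0.67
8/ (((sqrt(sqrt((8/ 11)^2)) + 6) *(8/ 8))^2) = 242/ (sqrt(22) + 33)^2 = 0.17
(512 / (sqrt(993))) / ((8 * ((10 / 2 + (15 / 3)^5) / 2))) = 64 * sqrt(993) / 1554045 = 0.00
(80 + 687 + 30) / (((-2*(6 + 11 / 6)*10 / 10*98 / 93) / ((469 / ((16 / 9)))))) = -134084889 / 10528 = -12736.03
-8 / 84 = -2 / 21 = -0.10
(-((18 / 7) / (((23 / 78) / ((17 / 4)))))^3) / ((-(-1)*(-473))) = 107.63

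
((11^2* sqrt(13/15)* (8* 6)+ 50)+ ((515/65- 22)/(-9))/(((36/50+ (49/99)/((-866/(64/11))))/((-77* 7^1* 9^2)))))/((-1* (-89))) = -1009.29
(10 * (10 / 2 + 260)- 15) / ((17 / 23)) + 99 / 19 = 67834 / 19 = 3570.21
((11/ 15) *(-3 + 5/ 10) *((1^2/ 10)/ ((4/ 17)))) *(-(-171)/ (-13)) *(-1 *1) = -10659/ 1040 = -10.25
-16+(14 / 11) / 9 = -1570 / 99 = -15.86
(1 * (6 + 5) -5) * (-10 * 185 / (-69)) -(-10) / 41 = 151930 / 943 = 161.11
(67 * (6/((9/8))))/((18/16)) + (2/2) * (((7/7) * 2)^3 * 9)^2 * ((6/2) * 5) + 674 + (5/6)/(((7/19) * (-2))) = 59535377/756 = 78750.50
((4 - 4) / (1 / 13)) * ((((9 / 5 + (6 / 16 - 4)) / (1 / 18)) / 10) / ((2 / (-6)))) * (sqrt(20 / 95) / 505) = 0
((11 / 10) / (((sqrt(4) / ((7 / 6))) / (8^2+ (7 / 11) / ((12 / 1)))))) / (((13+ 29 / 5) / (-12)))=-59185 / 2256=-26.23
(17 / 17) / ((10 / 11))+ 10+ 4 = 151 / 10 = 15.10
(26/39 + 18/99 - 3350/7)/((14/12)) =-220708/539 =-409.48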